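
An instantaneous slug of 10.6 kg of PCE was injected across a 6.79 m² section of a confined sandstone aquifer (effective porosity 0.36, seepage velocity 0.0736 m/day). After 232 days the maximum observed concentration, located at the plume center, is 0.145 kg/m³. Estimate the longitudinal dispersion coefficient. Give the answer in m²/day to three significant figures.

0.307 m²/day

At the plume center C_max = M/(n_e·A·√(4πDt)), so D = M²/(4πt·(n_e·A·C_max)²).
n_e·A·C_max = 0.36 × 6.79 × 0.145 = 0.3544 kg/m.
D = 10.6²/(4π × 232 × 0.3544²) = 0.307 m²/day.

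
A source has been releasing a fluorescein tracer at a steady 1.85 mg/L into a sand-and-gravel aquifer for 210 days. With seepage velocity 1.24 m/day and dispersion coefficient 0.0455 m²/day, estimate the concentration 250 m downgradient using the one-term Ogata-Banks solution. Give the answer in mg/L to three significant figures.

1.83 mg/L

For a continuous step input, C/C₀ ≈ ½·erfc((x−vt)/(2√(Dt))).
vt = 1.24 × 210 = 260.4 m and 2√(Dt) = 2√(0.0455 × 210) = 6.182 m.
Argument (x−vt)/(2√(Dt)) = (250 − 260.4)/6.182 = -1.682; ½·erfc(-1.682) = 0.9913.
C = 1.85 × 0.9913 = 1.83 mg/L.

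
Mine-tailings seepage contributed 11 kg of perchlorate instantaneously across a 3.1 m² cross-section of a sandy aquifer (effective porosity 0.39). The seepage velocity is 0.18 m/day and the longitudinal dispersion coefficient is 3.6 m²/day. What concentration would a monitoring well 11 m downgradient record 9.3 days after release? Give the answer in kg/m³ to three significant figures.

0.232 kg/m³

For an instantaneous plane source, C(x,t) = M/(n_e·A·√(4πDt)) · exp(−(x−vt)²/(4Dt)), with n_e·A the pore (flow) area.
Plume center vt = 0.18 × 9.3 = 1.674 m, so the well at 11 m is 9.326 m downgradient of the peak.
√(4πDt) = 20.51 m, giving peak height M/(n_e·A·√(4πDt)) = 11/(0.39 × 3.1 × 20.51) = 0.4436 kg/m³.
(x−vt)²/(4Dt) = (9.326)²/(4 × 3.6 × 9.3) = 0.6494; exp(−0.6494) = 0.5224.
C = 0.4436 × 0.5224 = 0.232 kg/m³.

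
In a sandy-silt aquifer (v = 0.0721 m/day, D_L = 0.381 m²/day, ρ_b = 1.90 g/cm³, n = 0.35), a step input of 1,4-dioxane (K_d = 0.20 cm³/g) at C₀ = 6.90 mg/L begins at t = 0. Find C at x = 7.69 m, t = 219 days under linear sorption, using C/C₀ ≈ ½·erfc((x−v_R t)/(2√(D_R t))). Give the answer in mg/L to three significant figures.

Retardation factor R = 1 + ρ_b·K_d/n = 1 + 1.90 × 0.20/0.35 = 2.086.
Sorption retards both mechanisms: v_R = v/R = 0.03456 m/day, D_R = D/R = 0.1826 m²/day.
v_R·t = 0.03456 × 219 = 7.56864 m; 2√(D_R t) = 12.65 m; argument = (7.69 − 7.56864)/12.65 = 0.009594.
C = C₀ × ½·erfc(0.009594) = 6.90 × 0.4946 = 3.41 mg/L.

3.41 mg/L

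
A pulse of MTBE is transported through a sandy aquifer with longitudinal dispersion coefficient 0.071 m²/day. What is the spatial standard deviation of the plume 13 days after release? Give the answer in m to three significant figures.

1.36 m

Dispersive spreading gives a Gaussian with σ² = 2Dt; advection only shifts the center.
σ = √(2 × 0.071 × 13) = 1.36 m.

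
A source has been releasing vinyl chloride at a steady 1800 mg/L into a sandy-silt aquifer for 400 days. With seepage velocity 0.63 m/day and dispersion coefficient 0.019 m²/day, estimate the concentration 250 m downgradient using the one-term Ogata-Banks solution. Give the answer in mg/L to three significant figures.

1250 mg/L

For a continuous step input, C/C₀ ≈ ½·erfc((x−vt)/(2√(Dt))).
vt = 0.63 × 400 = 252 m and 2√(Dt) = 2√(0.019 × 400) = 5.514 m.
Argument (x−vt)/(2√(Dt)) = (250 − 252)/5.514 = -0.3627; ½·erfc(-0.3627) = 0.6960.
C = 1800 × 0.6960 = 1250 mg/L.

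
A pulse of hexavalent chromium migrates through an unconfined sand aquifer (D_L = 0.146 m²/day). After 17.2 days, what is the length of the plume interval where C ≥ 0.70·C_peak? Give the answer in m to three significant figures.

3.79 m

The plume is Gaussian with σ = √(2Dt) = √(2 × 0.146 × 17.2) = 2.241 m.
C/C_peak = exp(−Δx²/(2σ²)) = 0.70 ⇒ Δx = σ·√(−2 ln 0.70) = 2.241 × 0.8446 = 1.893 m.
Width = 2Δx = 3.79 m.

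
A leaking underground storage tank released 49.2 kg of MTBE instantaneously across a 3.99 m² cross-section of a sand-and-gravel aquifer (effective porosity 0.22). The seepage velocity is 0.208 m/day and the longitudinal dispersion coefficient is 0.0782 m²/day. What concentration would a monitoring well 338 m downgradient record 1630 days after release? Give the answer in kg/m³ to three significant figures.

For an instantaneous plane source, C(x,t) = M/(n_e·A·√(4πDt)) · exp(−(x−vt)²/(4Dt)), with n_e·A the pore (flow) area.
Plume center vt = 0.208 × 1630 = 339.04 m, so the well at 338 m is 1.04 m upgradient of the peak.
√(4πDt) = 40.02 m, giving peak height M/(n_e·A·√(4πDt)) = 49.2/(0.22 × 3.99 × 40.02) = 1.401 kg/m³.
(x−vt)²/(4Dt) = (-1.04)²/(4 × 0.0782 × 1630) = 0.002121; exp(−0.002121) = 0.9979.
C = 1.401 × 0.9979 = 1.40 kg/m³.

1.40 kg/m³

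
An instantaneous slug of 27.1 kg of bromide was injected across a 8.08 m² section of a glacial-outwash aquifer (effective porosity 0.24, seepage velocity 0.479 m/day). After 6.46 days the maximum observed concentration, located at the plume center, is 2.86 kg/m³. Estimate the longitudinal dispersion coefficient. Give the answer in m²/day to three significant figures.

0.294 m²/day

At the plume center C_max = M/(n_e·A·√(4πDt)), so D = M²/(4πt·(n_e·A·C_max)²).
n_e·A·C_max = 0.24 × 8.08 × 2.86 = 5.546 kg/m.
D = 27.1²/(4π × 6.46 × 5.546²) = 0.294 m²/day.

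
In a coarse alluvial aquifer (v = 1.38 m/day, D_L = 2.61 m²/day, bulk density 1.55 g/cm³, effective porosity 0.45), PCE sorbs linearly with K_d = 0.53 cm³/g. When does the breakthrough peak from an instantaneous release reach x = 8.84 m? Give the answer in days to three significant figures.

Retardation factor R = 1 + ρ_b·K_d/n = 1 + 1.55 × 0.53/0.45 = 2.826.
Sorption retards both mechanisms: v_R = v/R = 0.4883 m/day, D_R = D/R = 0.9236 m²/day.
Peak time from v_R²t² + 2D_R t − x² = 0: t = (√(D_R² + v_R²x²) − D_R)/v_R².
√(D_R² + v_R²x²) = √(0.9236² + 0.4883² × 8.84²) = 4.414; v_R² = 0.2384.
t = (4.414 − 0.9236)/0.2384 = 14.6 days.

14.6 days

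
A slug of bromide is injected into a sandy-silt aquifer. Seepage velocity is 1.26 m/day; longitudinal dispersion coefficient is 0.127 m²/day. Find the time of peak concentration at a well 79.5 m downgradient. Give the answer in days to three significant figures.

63.0 days

For the 1D instantaneous-source solution, setting ∂C/∂t = 0 at fixed x gives v²t² + 2Dt − x² = 0, so t = (√(D² + v²x²) − D)/v².
√(D² + v²x²) = √(0.127² + 1.26² × 79.5²) = 100.2; v² = 1.5876.
t = (100.2 − 0.127)/1.5876 = 63.0 days (vs. the pure-advection estimate x/v = 63.1 d).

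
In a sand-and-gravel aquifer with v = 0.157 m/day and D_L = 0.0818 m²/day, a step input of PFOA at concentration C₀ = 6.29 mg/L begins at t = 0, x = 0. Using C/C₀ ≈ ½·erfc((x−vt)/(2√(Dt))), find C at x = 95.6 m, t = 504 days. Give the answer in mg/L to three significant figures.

0.219 mg/L

For a continuous step input, C/C₀ ≈ ½·erfc((x−vt)/(2√(Dt))).
vt = 0.157 × 504 = 79.128 m and 2√(Dt) = 2√(0.0818 × 504) = 12.84 m.
Argument (x−vt)/(2√(Dt)) = (95.6 − 79.128)/12.84 = 1.283; ½·erfc(1.283) = 0.03481.
C = 6.29 × 0.03481 = 0.219 mg/L.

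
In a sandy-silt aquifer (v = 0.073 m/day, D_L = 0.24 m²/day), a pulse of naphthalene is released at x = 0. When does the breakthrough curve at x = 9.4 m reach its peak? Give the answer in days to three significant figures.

For the 1D instantaneous-source solution, setting ∂C/∂t = 0 at fixed x gives v²t² + 2Dt − x² = 0, so t = (√(D² + v²x²) − D)/v².
√(D² + v²x²) = √(0.24² + 0.073² × 9.4²) = 0.7270; v² = 0.005329.
t = (0.7270 − 0.24)/0.005329 = 91.4 days (vs. the pure-advection estimate x/v = 129 d).

91.4 days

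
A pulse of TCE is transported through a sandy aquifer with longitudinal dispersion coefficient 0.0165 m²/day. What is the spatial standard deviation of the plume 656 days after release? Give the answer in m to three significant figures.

Dispersive spreading gives a Gaussian with σ² = 2Dt; advection only shifts the center.
σ = √(2 × 0.0165 × 656) = 4.65 m.

4.65 m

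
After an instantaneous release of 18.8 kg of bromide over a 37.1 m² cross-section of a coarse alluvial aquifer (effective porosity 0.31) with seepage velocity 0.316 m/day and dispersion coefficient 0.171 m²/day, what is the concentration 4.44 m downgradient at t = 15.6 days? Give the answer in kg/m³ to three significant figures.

For an instantaneous plane source, C(x,t) = M/(n_e·A·√(4πDt)) · exp(−(x−vt)²/(4Dt)), with n_e·A the pore (flow) area.
Plume center vt = 0.316 × 15.6 = 4.9296 m, so the well at 4.44 m is 0.4896 m upgradient of the peak.
√(4πDt) = 5.790 m, giving peak height M/(n_e·A·√(4πDt)) = 18.8/(0.31 × 37.1 × 5.790) = 0.2823 kg/m³.
(x−vt)²/(4Dt) = (-0.4896)²/(4 × 0.171 × 15.6) = 0.02246; exp(−0.02246) = 0.9778.
C = 0.2823 × 0.9778 = 0.276 kg/m³.

0.276 kg/m³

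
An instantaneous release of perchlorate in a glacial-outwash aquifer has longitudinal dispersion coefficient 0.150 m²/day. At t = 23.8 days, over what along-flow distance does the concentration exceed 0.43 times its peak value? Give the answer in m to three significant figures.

The plume is Gaussian with σ = √(2Dt) = √(2 × 0.150 × 23.8) = 2.672 m.
C/C_peak = exp(−Δx²/(2σ²)) = 0.43 ⇒ Δx = σ·√(−2 ln 0.43) = 2.672 × 1.299 = 3.471 m.
Width = 2Δx = 6.94 m.

6.94 m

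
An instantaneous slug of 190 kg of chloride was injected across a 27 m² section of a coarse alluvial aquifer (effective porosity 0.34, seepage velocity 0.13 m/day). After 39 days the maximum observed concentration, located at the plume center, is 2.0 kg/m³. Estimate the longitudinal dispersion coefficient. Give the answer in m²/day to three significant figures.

At the plume center C_max = M/(n_e·A·√(4πDt)), so D = M²/(4πt·(n_e·A·C_max)²).
n_e·A·C_max = 0.34 × 27 × 2.0 = 18.36 kg/m.
D = 190²/(4π × 39 × 18.36²) = 0.219 m²/day.

0.219 m²/day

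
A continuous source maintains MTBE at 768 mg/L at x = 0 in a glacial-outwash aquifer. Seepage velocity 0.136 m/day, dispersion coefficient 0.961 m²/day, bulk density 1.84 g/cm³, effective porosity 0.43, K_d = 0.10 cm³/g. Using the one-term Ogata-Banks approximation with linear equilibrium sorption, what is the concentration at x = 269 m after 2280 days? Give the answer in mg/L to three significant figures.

134 mg/L

Retardation factor R = 1 + ρ_b·K_d/n = 1 + 1.84 × 0.10/0.43 = 1.428.
Sorption retards both mechanisms: v_R = v/R = 0.09524 m/day, D_R = D/R = 0.6730 m²/day.
v_R·t = 0.09524 × 2280 = 217.1472 m; 2√(D_R t) = 78.34 m; argument = (269 − 217.1472)/78.34 = 0.6619.
C = C₀ × ½·erfc(0.6619) = 768 × 0.1746 = 134 mg/L.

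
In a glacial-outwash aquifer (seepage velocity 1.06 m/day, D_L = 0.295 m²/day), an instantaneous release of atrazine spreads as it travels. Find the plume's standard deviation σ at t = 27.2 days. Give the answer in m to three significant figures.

4.01 m

Dispersive spreading gives a Gaussian with σ² = 2Dt; advection only shifts the center.
σ = √(2 × 0.295 × 27.2) = 4.01 m.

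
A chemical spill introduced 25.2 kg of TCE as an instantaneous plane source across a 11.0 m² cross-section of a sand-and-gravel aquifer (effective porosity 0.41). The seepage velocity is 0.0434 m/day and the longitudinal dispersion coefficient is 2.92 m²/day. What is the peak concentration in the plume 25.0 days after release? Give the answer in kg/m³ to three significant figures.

The peak of an instantaneous 1D plume sits at x = vt; there the Gaussian factor is 1 and C_max = M/(n_e·A·√(4πDt)), where n_e·A is the pore area the mass is dissolved in.
√(4πDt) = √(4π × 2.92 × 25.0) = 30.29 m, so C_max = 25.2/(0.41 × 11.0 × 30.29) = 0.184 kg/m³.

0.184 kg/m³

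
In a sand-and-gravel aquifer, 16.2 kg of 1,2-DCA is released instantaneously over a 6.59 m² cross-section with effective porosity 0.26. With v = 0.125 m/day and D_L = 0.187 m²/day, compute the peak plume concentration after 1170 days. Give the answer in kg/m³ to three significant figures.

0.180 kg/m³

The peak of an instantaneous 1D plume sits at x = vt; there the Gaussian factor is 1 and C_max = M/(n_e·A·√(4πDt)), where n_e·A is the pore area the mass is dissolved in.
√(4πDt) = √(4π × 0.187 × 1170) = 52.43 m, so C_max = 16.2/(0.26 × 6.59 × 52.43) = 0.180 kg/m³.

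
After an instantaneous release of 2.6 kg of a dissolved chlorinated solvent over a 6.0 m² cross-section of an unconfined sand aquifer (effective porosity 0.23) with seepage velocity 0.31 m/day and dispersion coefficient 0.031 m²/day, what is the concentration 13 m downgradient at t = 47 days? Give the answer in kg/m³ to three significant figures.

For an instantaneous plane source, C(x,t) = M/(n_e·A·√(4πDt)) · exp(−(x−vt)²/(4Dt)), with n_e·A the pore (flow) area.
Plume center vt = 0.31 × 47 = 14.57 m, so the well at 13 m is 1.57 m upgradient of the peak.
√(4πDt) = 4.279 m, giving peak height M/(n_e·A·√(4πDt)) = 2.6/(0.23 × 6.0 × 4.279) = 0.4403 kg/m³.
(x−vt)²/(4Dt) = (-1.57)²/(4 × 0.031 × 47) = 0.4229; exp(−0.4229) = 0.6551.
C = 0.4403 × 0.6551 = 0.288 kg/m³.

0.288 kg/m³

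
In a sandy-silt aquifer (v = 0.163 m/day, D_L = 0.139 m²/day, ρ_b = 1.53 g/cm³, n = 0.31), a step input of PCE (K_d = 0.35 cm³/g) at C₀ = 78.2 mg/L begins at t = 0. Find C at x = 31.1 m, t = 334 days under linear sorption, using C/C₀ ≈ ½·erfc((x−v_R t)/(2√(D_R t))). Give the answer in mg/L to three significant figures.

Retardation factor R = 1 + ρ_b·K_d/n = 1 + 1.53 × 0.35/0.31 = 2.727.
Sorption retards both mechanisms: v_R = v/R = 0.05977 m/day, D_R = D/R = 0.05097 m²/day.
v_R·t = 0.05977 × 334 = 19.96318 m; 2√(D_R t) = 8.252 m; argument = (31.1 − 19.96318)/8.252 = 1.350.
C = C₀ × ½·erfc(1.350) = 78.2 × 0.02812 = 2.20 mg/L.

2.20 mg/L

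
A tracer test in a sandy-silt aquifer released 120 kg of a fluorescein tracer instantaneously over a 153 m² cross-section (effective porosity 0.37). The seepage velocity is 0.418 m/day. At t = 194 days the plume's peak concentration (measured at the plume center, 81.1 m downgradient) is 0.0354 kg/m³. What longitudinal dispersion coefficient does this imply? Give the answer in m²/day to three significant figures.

At the plume center C_max = M/(n_e·A·√(4πDt)), so D = M²/(4πt·(n_e·A·C_max)²).
n_e·A·C_max = 0.37 × 153 × 0.0354 = 2.004 kg/m.
D = 120²/(4π × 194 × 2.004²) = 1.47 m²/day.

1.47 m²/day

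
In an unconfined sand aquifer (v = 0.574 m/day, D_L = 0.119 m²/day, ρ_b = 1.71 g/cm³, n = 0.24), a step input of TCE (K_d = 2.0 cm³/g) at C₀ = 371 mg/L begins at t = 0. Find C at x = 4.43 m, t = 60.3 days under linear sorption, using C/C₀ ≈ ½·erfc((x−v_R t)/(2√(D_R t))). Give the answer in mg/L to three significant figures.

4.81 mg/L

Retardation factor R = 1 + ρ_b·K_d/n = 1 + 1.71 × 2.0/0.24 = 15.25.
Sorption retards both mechanisms: v_R = v/R = 0.03764 m/day, D_R = D/R = 0.007803 m²/day.
v_R·t = 0.03764 × 60.3 = 2.269692 m; 2√(D_R t) = 1.372 m; argument = (4.43 − 2.269692)/1.372 = 1.575.
C = C₀ × ½·erfc(1.575) = 371 × 0.01296 = 4.81 mg/L.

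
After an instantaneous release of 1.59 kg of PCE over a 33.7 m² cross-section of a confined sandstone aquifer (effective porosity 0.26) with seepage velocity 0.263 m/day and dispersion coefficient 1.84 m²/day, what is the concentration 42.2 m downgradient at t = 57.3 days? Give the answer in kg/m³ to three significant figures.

For an instantaneous plane source, C(x,t) = M/(n_e·A·√(4πDt)) · exp(−(x−vt)²/(4Dt)), with n_e·A the pore (flow) area.
Plume center vt = 0.263 × 57.3 = 15.0699 m, so the well at 42.2 m is 27.1301 m downgradient of the peak.
√(4πDt) = 36.40 m, giving peak height M/(n_e·A·√(4πDt)) = 1.59/(0.26 × 33.7 × 36.40) = 0.004985 kg/m³.
(x−vt)²/(4Dt) = (27.1301)²/(4 × 1.84 × 57.3) = 1.745; exp(−1.745) = 0.1746.
C = 0.004985 × 0.1746 = 0.000870 kg/m³.

0.000870 kg/m³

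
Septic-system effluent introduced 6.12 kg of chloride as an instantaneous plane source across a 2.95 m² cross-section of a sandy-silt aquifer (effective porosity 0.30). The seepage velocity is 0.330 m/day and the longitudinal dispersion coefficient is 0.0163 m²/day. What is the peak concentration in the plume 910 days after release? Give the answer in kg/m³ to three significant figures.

0.507 kg/m³

The peak of an instantaneous 1D plume sits at x = vt; there the Gaussian factor is 1 and C_max = M/(n_e·A·√(4πDt)), where n_e·A is the pore area the mass is dissolved in.
√(4πDt) = √(4π × 0.0163 × 910) = 13.65 m, so C_max = 6.12/(0.30 × 2.95 × 13.65) = 0.507 kg/m³.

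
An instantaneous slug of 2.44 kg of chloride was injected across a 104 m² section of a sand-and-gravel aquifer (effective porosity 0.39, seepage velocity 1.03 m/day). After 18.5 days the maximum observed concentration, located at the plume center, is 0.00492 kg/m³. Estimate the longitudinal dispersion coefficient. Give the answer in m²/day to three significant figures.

At the plume center C_max = M/(n_e·A·√(4πDt)), so D = M²/(4πt·(n_e·A·C_max)²).
n_e·A·C_max = 0.39 × 104 × 0.00492 = 0.1996 kg/m.
D = 2.44²/(4π × 18.5 × 0.1996²) = 0.643 m²/day.

0.643 m²/day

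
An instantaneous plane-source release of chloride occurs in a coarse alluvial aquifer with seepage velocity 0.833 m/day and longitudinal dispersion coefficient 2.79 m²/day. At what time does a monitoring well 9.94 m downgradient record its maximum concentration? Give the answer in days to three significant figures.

For the 1D instantaneous-source solution, setting ∂C/∂t = 0 at fixed x gives v²t² + 2Dt − x² = 0, so t = (√(D² + v²x²) − D)/v².
√(D² + v²x²) = √(2.79² + 0.833² × 9.94²) = 8.737; v² = 0.693889.
t = (8.737 − 2.79)/0.693889 = 8.57 days (vs. the pure-advection estimate x/v = 11.9 d).

8.57 days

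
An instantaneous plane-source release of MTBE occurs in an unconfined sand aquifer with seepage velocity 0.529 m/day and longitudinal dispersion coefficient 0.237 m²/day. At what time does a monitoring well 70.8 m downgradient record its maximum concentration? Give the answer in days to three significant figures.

For the 1D instantaneous-source solution, setting ∂C/∂t = 0 at fixed x gives v²t² + 2Dt − x² = 0, so t = (√(D² + v²x²) − D)/v².
√(D² + v²x²) = √(0.237² + 0.529² × 70.8²) = 37.45; v² = 0.279841.
t = (37.45 − 0.237)/0.279841 = 133 days (vs. the pure-advection estimate x/v = 134 d).

133 days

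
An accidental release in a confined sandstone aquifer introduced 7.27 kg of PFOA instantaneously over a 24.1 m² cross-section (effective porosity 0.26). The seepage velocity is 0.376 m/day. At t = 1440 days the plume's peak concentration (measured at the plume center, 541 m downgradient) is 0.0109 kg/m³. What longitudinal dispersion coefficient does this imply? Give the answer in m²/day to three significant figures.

At the plume center C_max = M/(n_e·A·√(4πDt)), so D = M²/(4πt·(n_e·A·C_max)²).
n_e·A·C_max = 0.26 × 24.1 × 0.0109 = 0.06830 kg/m.
D = 7.27²/(4π × 1440 × 0.06830²) = 0.626 m²/day.

0.626 m²/day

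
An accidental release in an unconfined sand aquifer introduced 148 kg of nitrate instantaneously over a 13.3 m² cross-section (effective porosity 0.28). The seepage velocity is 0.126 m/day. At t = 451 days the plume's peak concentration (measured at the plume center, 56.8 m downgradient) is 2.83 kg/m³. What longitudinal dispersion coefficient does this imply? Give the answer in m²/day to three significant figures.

At the plume center C_max = M/(n_e·A·√(4πDt)), so D = M²/(4πt·(n_e·A·C_max)²).
n_e·A·C_max = 0.28 × 13.3 × 2.83 = 10.54 kg/m.
D = 148²/(4π × 451 × 10.54²) = 0.0348 m²/day.

0.0348 m²/day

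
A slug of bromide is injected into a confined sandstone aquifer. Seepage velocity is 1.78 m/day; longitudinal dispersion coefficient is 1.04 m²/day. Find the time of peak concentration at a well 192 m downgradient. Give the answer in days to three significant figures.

For the 1D instantaneous-source solution, setting ∂C/∂t = 0 at fixed x gives v²t² + 2Dt − x² = 0, so t = (√(D² + v²x²) − D)/v².
√(D² + v²x²) = √(1.04² + 1.78² × 192²) = 341.8; v² = 3.1684.
t = (341.8 − 1.04)/3.1684 = 108 days (vs. the pure-advection estimate x/v = 108 d).

108 days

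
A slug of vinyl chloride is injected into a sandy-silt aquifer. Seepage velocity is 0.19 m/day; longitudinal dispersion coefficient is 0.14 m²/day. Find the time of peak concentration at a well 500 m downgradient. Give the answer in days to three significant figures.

2630 days

For the 1D instantaneous-source solution, setting ∂C/∂t = 0 at fixed x gives v²t² + 2Dt − x² = 0, so t = (√(D² + v²x²) − D)/v².
√(D² + v²x²) = √(0.14² + 0.19² × 500²) = 95.00; v² = 0.0361.
t = (95.00 − 0.14)/0.0361 = 2630 days (vs. the pure-advection estimate x/v = 2630 d).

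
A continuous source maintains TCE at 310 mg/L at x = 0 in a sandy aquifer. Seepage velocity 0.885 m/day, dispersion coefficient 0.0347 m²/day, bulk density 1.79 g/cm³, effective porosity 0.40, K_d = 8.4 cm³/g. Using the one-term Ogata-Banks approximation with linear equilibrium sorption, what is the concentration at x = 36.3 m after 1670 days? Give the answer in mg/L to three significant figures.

Retardation factor R = 1 + ρ_b·K_d/n = 1 + 1.79 × 8.4/0.40 = 38.59.
Sorption retards both mechanisms: v_R = v/R = 0.02293 m/day, D_R = D/R = 0.0008992 m²/day.
v_R·t = 0.02293 × 1670 = 38.2931 m; 2√(D_R t) = 2.451 m; argument = (36.3 − 38.2931)/2.451 = -0.8132.
C = C₀ × ½·erfc(-0.8132) = 310 × 0.8749 = 271 mg/L.

271 mg/L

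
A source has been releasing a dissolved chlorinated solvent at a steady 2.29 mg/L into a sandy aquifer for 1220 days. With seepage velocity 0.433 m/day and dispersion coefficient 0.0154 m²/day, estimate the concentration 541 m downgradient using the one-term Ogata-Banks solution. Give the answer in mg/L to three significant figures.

For a continuous step input, C/C₀ ≈ ½·erfc((x−vt)/(2√(Dt))).
vt = 0.433 × 1220 = 528.26 m and 2√(Dt) = 2√(0.0154 × 1220) = 8.669 m.
Argument (x−vt)/(2√(Dt)) = (541 − 528.26)/8.669 = 1.470; ½·erfc(1.470) = 0.01881.
C = 2.29 × 0.01881 = 0.0431 mg/L.

0.0431 mg/L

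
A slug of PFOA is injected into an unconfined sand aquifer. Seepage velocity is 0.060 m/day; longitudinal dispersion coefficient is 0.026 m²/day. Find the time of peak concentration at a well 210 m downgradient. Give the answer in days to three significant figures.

For the 1D instantaneous-source solution, setting ∂C/∂t = 0 at fixed x gives v²t² + 2Dt − x² = 0, so t = (√(D² + v²x²) − D)/v².
√(D² + v²x²) = √(0.026² + 0.060² × 210²) = 12.60; v² = 0.0036.
t = (12.60 − 0.026)/0.0036 = 3490 days (vs. the pure-advection estimate x/v = 3500 d).

3490 days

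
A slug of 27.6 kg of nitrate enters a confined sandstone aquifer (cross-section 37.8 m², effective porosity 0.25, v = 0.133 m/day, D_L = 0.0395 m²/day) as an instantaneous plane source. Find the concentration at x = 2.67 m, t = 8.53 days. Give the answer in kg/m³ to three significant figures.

For an instantaneous plane source, C(x,t) = M/(n_e·A·√(4πDt)) · exp(−(x−vt)²/(4Dt)), with n_e·A the pore (flow) area.
Plume center vt = 0.133 × 8.53 = 1.13449 m, so the well at 2.67 m is 1.53551 m downgradient of the peak.
√(4πDt) = 2.058 m, giving peak height M/(n_e·A·√(4πDt)) = 27.6/(0.25 × 37.8 × 2.058) = 1.419 kg/m³.
(x−vt)²/(4Dt) = (1.53551)²/(4 × 0.0395 × 8.53) = 1.749; exp(−1.749) = 0.1739.
C = 1.419 × 0.1739 = 0.247 kg/m³.

0.247 kg/m³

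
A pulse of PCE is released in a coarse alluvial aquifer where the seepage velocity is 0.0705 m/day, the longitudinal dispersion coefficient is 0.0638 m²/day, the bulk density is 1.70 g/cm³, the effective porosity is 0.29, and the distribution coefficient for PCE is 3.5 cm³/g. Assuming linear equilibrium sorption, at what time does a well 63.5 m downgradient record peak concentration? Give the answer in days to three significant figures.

Retardation factor R = 1 + ρ_b·K_d/n = 1 + 1.70 × 3.5/0.29 = 21.52.
Sorption retards both mechanisms: v_R = v/R = 0.003276 m/day, D_R = D/R = 0.002965 m²/day.
Peak time from v_R²t² + 2D_R t − x² = 0: t = (√(D_R² + v_R²x²) − D_R)/v_R².
√(D_R² + v_R²x²) = √(0.002965² + 0.003276² × 63.5²) = 0.2080; v_R² = 1.073e-05.
t = (0.2080 − 0.002965)/1.073e-05 = 19100 days.

19100 days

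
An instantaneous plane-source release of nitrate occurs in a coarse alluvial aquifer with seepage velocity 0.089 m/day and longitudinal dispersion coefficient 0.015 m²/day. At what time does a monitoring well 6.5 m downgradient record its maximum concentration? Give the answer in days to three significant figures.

For the 1D instantaneous-source solution, setting ∂C/∂t = 0 at fixed x gives v²t² + 2Dt − x² = 0, so t = (√(D² + v²x²) − D)/v².
√(D² + v²x²) = √(0.015² + 0.089² × 6.5²) = 0.5787; v² = 0.007921.
t = (0.5787 − 0.015)/0.007921 = 71.2 days (vs. the pure-advection estimate x/v = 73.0 d).

71.2 days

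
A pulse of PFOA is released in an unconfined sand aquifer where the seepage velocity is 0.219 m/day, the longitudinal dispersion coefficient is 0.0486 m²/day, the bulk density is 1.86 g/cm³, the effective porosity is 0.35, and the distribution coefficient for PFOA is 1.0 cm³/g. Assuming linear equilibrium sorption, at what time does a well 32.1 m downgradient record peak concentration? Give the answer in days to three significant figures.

Retardation factor R = 1 + ρ_b·K_d/n = 1 + 1.86 × 1.0/0.35 = 6.314.
Sorption retards both mechanisms: v_R = v/R = 0.03468 m/day, D_R = D/R = 0.007697 m²/day.
Peak time from v_R²t² + 2D_R t − x² = 0: t = (√(D_R² + v_R²x²) − D_R)/v_R².
√(D_R² + v_R²x²) = √(0.007697² + 0.03468² × 32.1²) = 1.113; v_R² = 0.001203.
t = (1.113 − 0.007697)/0.001203 = 919 days.

919 days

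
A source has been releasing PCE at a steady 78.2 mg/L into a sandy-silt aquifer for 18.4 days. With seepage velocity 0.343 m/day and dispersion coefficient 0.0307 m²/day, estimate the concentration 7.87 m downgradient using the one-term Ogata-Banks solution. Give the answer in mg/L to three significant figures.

For a continuous step input, C/C₀ ≈ ½·erfc((x−vt)/(2√(Dt))).
vt = 0.343 × 18.4 = 6.3112 m and 2√(Dt) = 2√(0.0307 × 18.4) = 1.503 m.
Argument (x−vt)/(2√(Dt)) = (7.87 − 6.3112)/1.503 = 1.037; ½·erfc(1.037) = 0.07125.
C = 78.2 × 0.07125 = 5.57 mg/L.

5.57 mg/L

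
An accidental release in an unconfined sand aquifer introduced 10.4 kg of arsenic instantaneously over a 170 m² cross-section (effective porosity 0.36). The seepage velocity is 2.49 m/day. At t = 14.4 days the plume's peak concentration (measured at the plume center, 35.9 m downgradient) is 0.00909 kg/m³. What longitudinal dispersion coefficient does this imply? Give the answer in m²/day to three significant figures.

1.93 m²/day

At the plume center C_max = M/(n_e·A·√(4πDt)), so D = M²/(4πt·(n_e·A·C_max)²).
n_e·A·C_max = 0.36 × 170 × 0.00909 = 0.5563 kg/m.
D = 10.4²/(4π × 14.4 × 0.5563²) = 1.93 m²/day.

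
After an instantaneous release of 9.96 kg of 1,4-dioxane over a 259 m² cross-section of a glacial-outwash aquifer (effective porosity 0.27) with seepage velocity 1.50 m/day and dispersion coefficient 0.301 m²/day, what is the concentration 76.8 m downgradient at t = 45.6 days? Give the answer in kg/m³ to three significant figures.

For an instantaneous plane source, C(x,t) = M/(n_e·A·√(4πDt)) · exp(−(x−vt)²/(4Dt)), with n_e·A the pore (flow) area.
Plume center vt = 1.50 × 45.6 = 68.4 m, so the well at 76.8 m is 8.4 m downgradient of the peak.
√(4πDt) = 13.13 m, giving peak height M/(n_e·A·√(4πDt)) = 9.96/(0.27 × 259 × 13.13) = 0.01085 kg/m³.
(x−vt)²/(4Dt) = (8.4)²/(4 × 0.301 × 45.6) = 1.285; exp(−1.285) = 0.2767.
C = 0.01085 × 0.2767 = 0.00300 kg/m³.

0.00300 kg/m³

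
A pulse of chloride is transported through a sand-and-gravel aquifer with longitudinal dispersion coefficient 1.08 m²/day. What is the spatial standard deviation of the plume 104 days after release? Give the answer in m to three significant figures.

Dispersive spreading gives a Gaussian with σ² = 2Dt; advection only shifts the center.
σ = √(2 × 1.08 × 104) = 15.0 m.

15.0 m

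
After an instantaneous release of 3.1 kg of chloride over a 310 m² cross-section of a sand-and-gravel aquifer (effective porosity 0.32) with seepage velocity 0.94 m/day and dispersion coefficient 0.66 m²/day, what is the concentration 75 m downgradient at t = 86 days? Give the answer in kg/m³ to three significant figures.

For an instantaneous plane source, C(x,t) = M/(n_e·A·√(4πDt)) · exp(−(x−vt)²/(4Dt)), with n_e·A the pore (flow) area.
Plume center vt = 0.94 × 86 = 80.84 m, so the well at 75 m is 5.84 m upgradient of the peak.
√(4πDt) = 26.71 m, giving peak height M/(n_e·A·√(4πDt)) = 3.1/(0.32 × 310 × 26.71) = 0.001170 kg/m³.
(x−vt)²/(4Dt) = (-5.84)²/(4 × 0.66 × 86) = 0.1502; exp(−0.1502) = 0.8605.
C = 0.001170 × 0.8605 = 0.00101 kg/m³.

0.00101 kg/m³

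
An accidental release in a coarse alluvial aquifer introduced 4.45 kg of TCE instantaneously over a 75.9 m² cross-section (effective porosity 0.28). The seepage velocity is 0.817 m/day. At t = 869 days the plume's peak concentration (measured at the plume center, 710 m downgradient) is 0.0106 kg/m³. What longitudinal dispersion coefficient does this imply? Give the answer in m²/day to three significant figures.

At the plume center C_max = M/(n_e·A·√(4πDt)), so D = M²/(4πt·(n_e·A·C_max)²).
n_e·A·C_max = 0.28 × 75.9 × 0.0106 = 0.2253 kg/m.
D = 4.45²/(4π × 869 × 0.2253²) = 0.0357 m²/day.

0.0357 m²/day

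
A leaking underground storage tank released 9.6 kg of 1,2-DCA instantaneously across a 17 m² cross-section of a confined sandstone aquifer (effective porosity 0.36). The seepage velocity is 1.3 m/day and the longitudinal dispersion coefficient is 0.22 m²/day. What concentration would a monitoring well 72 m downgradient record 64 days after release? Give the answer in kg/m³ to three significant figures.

For an instantaneous plane source, C(x,t) = M/(n_e·A·√(4πDt)) · exp(−(x−vt)²/(4Dt)), with n_e·A the pore (flow) area.
Plume center vt = 1.3 × 64 = 83.2 m, so the well at 72 m is 11.2 m upgradient of the peak.
√(4πDt) = 13.30 m, giving peak height M/(n_e·A·√(4πDt)) = 9.6/(0.36 × 17 × 13.30) = 0.1179 kg/m³.
(x−vt)²/(4Dt) = (-11.2)²/(4 × 0.22 × 64) = 2.227; exp(−2.227) = 0.1079.
C = 0.1179 × 0.1079 = 0.0127 kg/m³.

0.0127 kg/m³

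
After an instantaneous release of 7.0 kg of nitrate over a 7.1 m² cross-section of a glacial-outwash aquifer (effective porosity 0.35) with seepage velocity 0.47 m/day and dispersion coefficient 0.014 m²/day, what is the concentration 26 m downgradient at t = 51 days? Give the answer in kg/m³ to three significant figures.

For an instantaneous plane source, C(x,t) = M/(n_e·A·√(4πDt)) · exp(−(x−vt)²/(4Dt)), with n_e·A the pore (flow) area.
Plume center vt = 0.47 × 51 = 23.97 m, so the well at 26 m is 2.03 m downgradient of the peak.
√(4πDt) = 2.995 m, giving peak height M/(n_e·A·√(4πDt)) = 7.0/(0.35 × 7.1 × 2.995) = 0.9405 kg/m³.
(x−vt)²/(4Dt) = (2.03)²/(4 × 0.014 × 51) = 1.443; exp(−1.443) = 0.2362.
C = 0.9405 × 0.2362 = 0.222 kg/m³.

0.222 kg/m³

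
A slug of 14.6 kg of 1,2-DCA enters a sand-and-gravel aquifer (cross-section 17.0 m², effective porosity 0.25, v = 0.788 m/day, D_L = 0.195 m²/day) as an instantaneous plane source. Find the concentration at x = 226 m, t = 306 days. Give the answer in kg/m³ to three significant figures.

0.0481 kg/m³

For an instantaneous plane source, C(x,t) = M/(n_e·A·√(4πDt)) · exp(−(x−vt)²/(4Dt)), with n_e·A the pore (flow) area.
Plume center vt = 0.788 × 306 = 241.128 m, so the well at 226 m is 15.128 m upgradient of the peak.
√(4πDt) = 27.38 m, giving peak height M/(n_e·A·√(4πDt)) = 14.6/(0.25 × 17.0 × 27.38) = 0.1255 kg/m³.
(x−vt)²/(4Dt) = (-15.128)²/(4 × 0.195 × 306) = 0.9588; exp(−0.9588) = 0.3834.
C = 0.1255 × 0.3834 = 0.0481 kg/m³.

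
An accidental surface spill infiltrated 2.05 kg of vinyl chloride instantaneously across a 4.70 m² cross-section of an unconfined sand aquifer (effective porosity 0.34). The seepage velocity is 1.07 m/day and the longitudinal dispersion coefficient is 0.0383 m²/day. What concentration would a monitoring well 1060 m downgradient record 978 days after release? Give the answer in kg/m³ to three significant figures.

0.0174 kg/m³

For an instantaneous plane source, C(x,t) = M/(n_e·A·√(4πDt)) · exp(−(x−vt)²/(4Dt)), with n_e·A the pore (flow) area.
Plume center vt = 1.07 × 978 = 1046.46 m, so the well at 1060 m is 13.54 m downgradient of the peak.
√(4πDt) = 21.70 m, giving peak height M/(n_e·A·√(4πDt)) = 2.05/(0.34 × 4.70 × 21.70) = 0.05912 kg/m³.
(x−vt)²/(4Dt) = (13.54)²/(4 × 0.0383 × 978) = 1.224; exp(−1.224) = 0.2941.
C = 0.05912 × 0.2941 = 0.0174 kg/m³.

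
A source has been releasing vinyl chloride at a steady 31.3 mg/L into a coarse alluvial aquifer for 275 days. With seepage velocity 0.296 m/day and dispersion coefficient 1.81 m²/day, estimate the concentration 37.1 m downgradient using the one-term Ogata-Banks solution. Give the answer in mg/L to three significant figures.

For a continuous step input, C/C₀ ≈ ½·erfc((x−vt)/(2√(Dt))).
vt = 0.296 × 275 = 81.4 m and 2√(Dt) = 2√(1.81 × 275) = 44.62 m.
Argument (x−vt)/(2√(Dt)) = (37.1 − 81.4)/44.62 = -0.9928; ½·erfc(-0.9928) = 0.9198.
C = 31.3 × 0.9198 = 28.8 mg/L.

28.8 mg/L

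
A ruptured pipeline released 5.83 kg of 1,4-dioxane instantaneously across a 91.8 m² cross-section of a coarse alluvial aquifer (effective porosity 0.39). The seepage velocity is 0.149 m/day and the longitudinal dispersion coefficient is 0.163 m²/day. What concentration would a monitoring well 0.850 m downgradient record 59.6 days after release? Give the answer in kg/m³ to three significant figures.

0.00280 kg/m³

For an instantaneous plane source, C(x,t) = M/(n_e·A·√(4πDt)) · exp(−(x−vt)²/(4Dt)), with n_e·A the pore (flow) area.
Plume center vt = 0.149 × 59.6 = 8.8804 m, so the well at 0.850 m is 8.0304 m upgradient of the peak.
√(4πDt) = 11.05 m, giving peak height M/(n_e·A·√(4πDt)) = 5.83/(0.39 × 91.8 × 11.05) = 0.01474 kg/m³.
(x−vt)²/(4Dt) = (-8.0304)²/(4 × 0.163 × 59.6) = 1.660; exp(−1.660) = 0.1901.
C = 0.01474 × 0.1901 = 0.00280 kg/m³.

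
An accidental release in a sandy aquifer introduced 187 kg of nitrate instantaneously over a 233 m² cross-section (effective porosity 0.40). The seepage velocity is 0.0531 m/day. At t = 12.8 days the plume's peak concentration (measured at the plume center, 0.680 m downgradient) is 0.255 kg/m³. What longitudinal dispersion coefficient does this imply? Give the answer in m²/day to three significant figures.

At the plume center C_max = M/(n_e·A·√(4πDt)), so D = M²/(4πt·(n_e·A·C_max)²).
n_e·A·C_max = 0.40 × 233 × 0.255 = 23.77 kg/m.
D = 187²/(4π × 12.8 × 23.77²) = 0.385 m²/day.

0.385 m²/day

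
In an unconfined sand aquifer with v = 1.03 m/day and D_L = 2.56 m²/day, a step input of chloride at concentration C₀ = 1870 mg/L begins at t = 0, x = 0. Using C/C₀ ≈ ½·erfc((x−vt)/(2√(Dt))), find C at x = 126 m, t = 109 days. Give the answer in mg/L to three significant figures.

525 mg/L

For a continuous step input, C/C₀ ≈ ½·erfc((x−vt)/(2√(Dt))).
vt = 1.03 × 109 = 112.27 m and 2√(Dt) = 2√(2.56 × 109) = 33.41 m.
Argument (x−vt)/(2√(Dt)) = (126 − 112.27)/33.41 = 0.4110; ½·erfc(0.4110) = 0.2805.
C = 1870 × 0.2805 = 525 mg/L.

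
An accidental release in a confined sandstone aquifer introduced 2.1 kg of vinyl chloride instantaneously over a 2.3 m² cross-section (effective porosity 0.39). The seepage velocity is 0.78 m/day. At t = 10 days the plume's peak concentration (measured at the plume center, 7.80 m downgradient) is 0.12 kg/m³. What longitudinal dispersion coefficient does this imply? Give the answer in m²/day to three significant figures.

3.03 m²/day

At the plume center C_max = M/(n_e·A·√(4πDt)), so D = M²/(4πt·(n_e·A·C_max)²).
n_e·A·C_max = 0.39 × 2.3 × 0.12 = 0.1076 kg/m.
D = 2.1²/(4π × 10 × 0.1076²) = 3.03 m²/day.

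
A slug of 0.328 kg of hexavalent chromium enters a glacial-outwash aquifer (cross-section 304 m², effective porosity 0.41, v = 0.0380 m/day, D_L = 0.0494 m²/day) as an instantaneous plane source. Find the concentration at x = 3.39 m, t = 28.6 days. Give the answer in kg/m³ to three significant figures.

0.000244 kg/m³

For an instantaneous plane source, C(x,t) = M/(n_e·A·√(4πDt)) · exp(−(x−vt)²/(4Dt)), with n_e·A the pore (flow) area.
Plume center vt = 0.0380 × 28.6 = 1.0868 m, so the well at 3.39 m is 2.3032 m downgradient of the peak.
√(4πDt) = 4.214 m, giving peak height M/(n_e·A·√(4πDt)) = 0.328/(0.41 × 304 × 4.214) = 0.0006245 kg/m³.
(x−vt)²/(4Dt) = (2.3032)²/(4 × 0.0494 × 28.6) = 0.9387; exp(−0.9387) = 0.3911.
C = 0.0006245 × 0.3911 = 0.000244 kg/m³.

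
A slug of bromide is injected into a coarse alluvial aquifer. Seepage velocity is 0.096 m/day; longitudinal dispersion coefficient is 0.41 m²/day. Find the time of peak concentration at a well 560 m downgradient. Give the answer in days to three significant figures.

For the 1D instantaneous-source solution, setting ∂C/∂t = 0 at fixed x gives v²t² + 2Dt − x² = 0, so t = (√(D² + v²x²) − D)/v².
√(D² + v²x²) = √(0.41² + 0.096² × 560²) = 53.76; v² = 0.009216.
t = (53.76 − 0.41)/0.009216 = 5790 days (vs. the pure-advection estimate x/v = 5830 d).

5790 days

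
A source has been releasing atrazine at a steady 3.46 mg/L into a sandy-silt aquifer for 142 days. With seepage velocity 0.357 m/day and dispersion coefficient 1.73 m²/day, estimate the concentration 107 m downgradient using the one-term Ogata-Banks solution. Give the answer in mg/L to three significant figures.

0.0192 mg/L

For a continuous step input, C/C₀ ≈ ½·erfc((x−vt)/(2√(Dt))).
vt = 0.357 × 142 = 50.694 m and 2√(Dt) = 2√(1.73 × 142) = 31.35 m.
Argument (x−vt)/(2√(Dt)) = (107 − 50.694)/31.35 = 1.796; ½·erfc(1.796) = 0.005544.
C = 3.46 × 0.005544 = 0.0192 mg/L.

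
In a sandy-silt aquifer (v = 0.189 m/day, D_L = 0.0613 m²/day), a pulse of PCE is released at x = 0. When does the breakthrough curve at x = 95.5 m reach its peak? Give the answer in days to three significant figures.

504 days

For the 1D instantaneous-source solution, setting ∂C/∂t = 0 at fixed x gives v²t² + 2Dt − x² = 0, so t = (√(D² + v²x²) − D)/v².
√(D² + v²x²) = √(0.0613² + 0.189² × 95.5²) = 18.05; v² = 0.035721.
t = (18.05 − 0.0613)/0.035721 = 504 days (vs. the pure-advection estimate x/v = 505 d).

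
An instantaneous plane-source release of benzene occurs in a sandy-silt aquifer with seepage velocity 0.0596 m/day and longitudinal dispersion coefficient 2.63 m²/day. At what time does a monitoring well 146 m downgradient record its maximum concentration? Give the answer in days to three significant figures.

1820 days

For the 1D instantaneous-source solution, setting ∂C/∂t = 0 at fixed x gives v²t² + 2Dt − x² = 0, so t = (√(D² + v²x²) − D)/v².
√(D² + v²x²) = √(2.63² + 0.0596² × 146²) = 9.090; v² = 0.00355216.
t = (9.090 − 2.63)/0.00355216 = 1820 days (vs. the pure-advection estimate x/v = 2450 d).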